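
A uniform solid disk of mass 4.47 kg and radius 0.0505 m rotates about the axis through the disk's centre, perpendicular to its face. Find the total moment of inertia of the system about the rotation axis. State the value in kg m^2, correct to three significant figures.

I_cm = (1/2)MR² = (1/2)(4.47)(0.0505)² = 0.0056998 kg m^2; axis through the centre, so I = 0.0056998 kg m^2.

0.00570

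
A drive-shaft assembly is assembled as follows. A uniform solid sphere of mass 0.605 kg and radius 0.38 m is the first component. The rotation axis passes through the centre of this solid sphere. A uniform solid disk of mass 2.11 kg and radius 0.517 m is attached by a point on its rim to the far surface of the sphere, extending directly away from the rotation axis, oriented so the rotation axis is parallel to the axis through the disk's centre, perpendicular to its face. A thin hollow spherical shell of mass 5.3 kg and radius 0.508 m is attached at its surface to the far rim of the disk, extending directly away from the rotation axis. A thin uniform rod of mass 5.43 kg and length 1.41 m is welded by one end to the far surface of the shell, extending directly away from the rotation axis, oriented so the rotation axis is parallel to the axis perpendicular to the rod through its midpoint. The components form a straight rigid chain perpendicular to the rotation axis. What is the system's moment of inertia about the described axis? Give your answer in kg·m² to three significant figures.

Solid sphere: I_cm = (2/5)MR² = (2/5)(0.605)(0.38)² = 0.034945 kg·m²; axis through the centre, so I = 0.034945 kg·m².
Solid disk: I_cm = (1/2)MR² = (1/2)(2.11)(0.517)² = 0.28199 kg·m²; centre at d = 0.38 + 0.517 = 0.897 m, so I = I_cm + Md² gives I = 0.28199 + (2.11)(0.897)² = 1.9797 kg·m².
Spherical shell: I_cm = (2/3)MR² = (2/3)(5.3)(0.508)² = 0.91183 kg·m²; centre at d = 0.38 + 0.517 + 0.517 + 0.508 = 1.922 m, so I = I_cm + Md² gives I = 0.91183 + (5.3)(1.922)² = 20.49 kg·m².
Thin rod: I_cm = (1/12)ML² = (1/12)(5.43)(1.41)² = 0.89962 kg·m²; centre at d = 0.38 + 0.517 + 0.517 + 0.508 + 0.508 + 0.705 = 3.135 m, so I = I_cm + Md² gives I = 0.89962 + (5.43)(3.135)² = 54.267 kg·m².
Total I = 0.034945 + 1.9797 + 20.49 + 54.267 = 76.772 kg·m².

76.8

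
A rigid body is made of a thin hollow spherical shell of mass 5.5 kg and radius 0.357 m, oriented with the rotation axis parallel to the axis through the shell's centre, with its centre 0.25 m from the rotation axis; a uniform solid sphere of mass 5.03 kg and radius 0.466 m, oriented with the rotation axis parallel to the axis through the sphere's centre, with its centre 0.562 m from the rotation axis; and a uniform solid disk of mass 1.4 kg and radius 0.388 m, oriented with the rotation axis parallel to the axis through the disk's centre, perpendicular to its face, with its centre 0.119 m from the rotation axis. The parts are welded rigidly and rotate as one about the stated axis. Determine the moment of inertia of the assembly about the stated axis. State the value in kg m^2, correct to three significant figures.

Spherical shell: I_cm = (2/3)MR² = (2/3)(5.5)(0.357)² = 0.46731 kg m^2; centre at d = 0.25 m, so the parallel axis theorem gives I = 0.46731 + (5.5)(0.25)² = 0.81106 kg m^2.
Solid sphere: I_cm = (2/5)MR² = (2/5)(5.03)(0.466)² = 0.43692 kg m^2; centre at d = 0.562 m, so the parallel axis theorem gives I = 0.43692 + (5.03)(0.562)² = 2.0256 kg m^2.
Solid disk: I_cm = (1/2)MR² = (1/2)(1.4)(0.388)² = 0.10538 kg m^2; centre at d = 0.119 m, so the parallel axis theorem gives I = 0.10538 + (1.4)(0.119)² = 0.12521 kg m^2.
Total I = 0.81106 + 2.0256 + 0.12521 = 2.9619 kg m^2.

2.96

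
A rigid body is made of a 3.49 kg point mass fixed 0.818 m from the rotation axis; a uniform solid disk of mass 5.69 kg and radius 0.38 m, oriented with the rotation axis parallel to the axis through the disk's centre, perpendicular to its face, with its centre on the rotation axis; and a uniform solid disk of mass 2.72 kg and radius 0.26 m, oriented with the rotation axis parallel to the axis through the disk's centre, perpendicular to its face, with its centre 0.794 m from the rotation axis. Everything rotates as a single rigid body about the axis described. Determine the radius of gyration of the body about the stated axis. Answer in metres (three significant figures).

Point mass: I_cm = 0; centre at d = 0.818 m, so the parallel axis theorem gives I = 0 + (3.49)(0.818)² = 2.3352 kg m².
Solid disk: I_cm = (1/2)MR² = (1/2)(5.69)(0.38)² = 0.41082 kg m²; axis through the centre, so I = 0.41082 kg m².
Solid disk: I_cm = (1/2)MR² = (1/2)(2.72)(0.26)² = 0.091936 kg m²; centre at d = 0.794 m, so the parallel axis theorem gives I = 0.091936 + (2.72)(0.794)² = 1.8067 kg m².
Total I = 4.5528 kg m²; total mass M = 11.9 kg.
k = √(I/M) = √(4.5528/11.9) = 0.61854 m.

0.619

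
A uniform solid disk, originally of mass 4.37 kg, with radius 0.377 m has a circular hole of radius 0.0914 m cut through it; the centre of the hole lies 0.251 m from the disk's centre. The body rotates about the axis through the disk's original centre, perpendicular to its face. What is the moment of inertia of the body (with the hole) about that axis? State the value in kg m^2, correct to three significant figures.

0.293

Unpierced body about its centre: I₀ = (1/2)MR² = (1/2)(4.37)(0.377)² = 0.31055 kg m^2.
The removed disk has mass m = M·(r/R)² = (4.37)(0.0914/0.377)² = 0.25686 kg (same uniform areal density).
Its moment of inertia about the rotation axis (parallel-axis theorem): I_hole = (1/2)mr² + md² = (1/2)(0.25686)(0.0914)² + (0.25686)(0.251)² = 0.017255 kg m^2.
Treating the hole as negative mass, I = I₀ − I_hole = 0.31055 − 0.017255 = 0.2933 kg m^2.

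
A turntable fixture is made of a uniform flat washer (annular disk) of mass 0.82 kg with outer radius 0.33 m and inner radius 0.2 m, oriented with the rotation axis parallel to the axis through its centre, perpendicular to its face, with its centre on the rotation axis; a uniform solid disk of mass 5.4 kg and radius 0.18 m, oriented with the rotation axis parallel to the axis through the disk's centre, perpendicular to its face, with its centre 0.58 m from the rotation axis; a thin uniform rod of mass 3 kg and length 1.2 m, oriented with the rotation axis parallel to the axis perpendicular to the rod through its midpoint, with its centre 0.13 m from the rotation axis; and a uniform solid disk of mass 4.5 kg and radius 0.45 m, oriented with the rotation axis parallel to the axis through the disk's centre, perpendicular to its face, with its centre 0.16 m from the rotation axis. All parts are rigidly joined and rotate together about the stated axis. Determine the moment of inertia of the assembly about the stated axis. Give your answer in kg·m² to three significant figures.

Annular disk: I_cm = (1/2)M(R²+r²) = (1/2)(0.82)[(0.33)² + (0.2)²] = 0.061049 kg·m²; axis through the centre, so I = 0.061049 kg·m².
Solid disk: I_cm = (1/2)MR² = (1/2)(5.4)(0.18)² = 0.08748 kg·m²; centre at d = 0.58 m, so the parallel axis theorem gives I = 0.08748 + (5.4)(0.58)² = 1.904 kg·m².
Thin rod: I_cm = (1/12)ML² = (1/12)(3)(1.2)² = 0.36 kg·m²; centre at d = 0.13 m, so the parallel axis theorem gives I = 0.36 + (3)(0.13)² = 0.4107 kg·m².
Solid disk: I_cm = (1/2)MR² = (1/2)(4.5)(0.45)² = 0.45563 kg·m²; centre at d = 0.16 m, so the parallel axis theorem gives I = 0.45563 + (4.5)(0.16)² = 0.57083 kg·m².
Total I = 0.061049 + 1.904 + 0.4107 + 0.57083 = 2.9466 kg·m².

2.95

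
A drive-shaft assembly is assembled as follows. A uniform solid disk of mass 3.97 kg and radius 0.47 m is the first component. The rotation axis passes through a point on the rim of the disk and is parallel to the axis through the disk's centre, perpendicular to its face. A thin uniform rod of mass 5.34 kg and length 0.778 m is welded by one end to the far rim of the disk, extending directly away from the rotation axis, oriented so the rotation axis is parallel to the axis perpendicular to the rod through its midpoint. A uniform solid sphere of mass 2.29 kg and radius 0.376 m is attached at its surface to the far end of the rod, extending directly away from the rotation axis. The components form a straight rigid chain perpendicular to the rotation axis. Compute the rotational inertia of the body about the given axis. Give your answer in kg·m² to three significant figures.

Solid disk: I_cm = (1/2)MR² = (1/2)(3.97)(0.47)² = 0.43849 kg·m²; centre at d = 0.47 m, so I = I_cm + Md² gives I = 0.43849 + (3.97)(0.47)² = 1.3155 kg·m².
Thin rod: I_cm = (1/12)ML² = (1/12)(5.34)(0.778)² = 0.26935 kg·m²; centre at d = 0.47 + 0.47 + 0.389 = 1.329 m, so I = I_cm + Md² gives I = 0.26935 + (5.34)(1.329)² = 9.7011 kg·m².
Solid sphere: I_cm = (2/5)MR² = (2/5)(2.29)(0.376)² = 0.1295 kg·m²; centre at d = 0.47 + 0.47 + 0.389 + 0.389 + 0.376 = 2.094 m, so I = I_cm + Md² gives I = 0.1295 + (2.29)(2.094)² = 10.171 kg·m².
Total I = 1.3155 + 9.7011 + 10.171 = 21.187 kg·m².

21.2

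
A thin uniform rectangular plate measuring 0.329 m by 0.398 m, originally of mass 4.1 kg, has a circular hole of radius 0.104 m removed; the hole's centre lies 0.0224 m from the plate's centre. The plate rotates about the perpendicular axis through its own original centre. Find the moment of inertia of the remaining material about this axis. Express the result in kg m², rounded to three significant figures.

Unpierced body about its centre: I₀ = (1/12)M(a²+b²) = (1/12)(4.1)[(0.329)² + (0.398)²] = 0.091104 kg m².
The removed disk has mass m = M·πr²/(ab) = (4.1)·π(0.104)²/(0.329·0.398) = 1.064 kg (same uniform areal density).
Its moment of inertia about the rotation axis (parallel-axis theorem): I_hole = (1/2)mr² + md² = (1/2)(1.064)(0.104)² + (1.064)(0.0224)² = 0.0062877 kg m².
Treating the hole as negative mass, I = I₀ − I_hole = 0.091104 − 0.0062877 = 0.084816 kg m².

0.0848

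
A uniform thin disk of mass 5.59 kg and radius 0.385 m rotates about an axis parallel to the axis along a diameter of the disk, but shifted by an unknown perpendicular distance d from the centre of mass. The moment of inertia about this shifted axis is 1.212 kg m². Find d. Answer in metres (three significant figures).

About the centre-of-mass axis, I_cm = (1/4)MR² = (1/4)(5.59)(0.385)² = 0.20714 kg m².
Parallel axis theorem: I = I_cm + Md², so Md² = 1.212 − 0.20714 = 1.0049 kg m².
d = √(1.0049 / 5.59) = 0.42398 m.

0.424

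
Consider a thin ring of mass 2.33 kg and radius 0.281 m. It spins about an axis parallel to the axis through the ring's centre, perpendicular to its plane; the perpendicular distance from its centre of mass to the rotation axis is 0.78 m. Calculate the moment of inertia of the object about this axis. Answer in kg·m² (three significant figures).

I_cm = MR² = (2.33)(0.281)² = 0.18398 kg·m²; centre at d = 0.78 m, so the parallel axis theorem gives I = 0.18398 + (2.33)(0.78)² = 1.6016 kg·m².

1.60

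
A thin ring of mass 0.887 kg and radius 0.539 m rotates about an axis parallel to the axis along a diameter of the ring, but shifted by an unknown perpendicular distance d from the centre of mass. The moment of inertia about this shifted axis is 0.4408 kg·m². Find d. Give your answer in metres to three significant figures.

About the centre-of-mass axis, I_cm = (1/2)MR² = (1/2)(0.887)(0.539)² = 0.12885 kg·m².
Parallel axis theorem: I = I_cm + Md², so Md² = 0.4408 − 0.12885 = 0.31195 kg·m².
d = √(0.31195 / 0.887) = 0.59304 m.

0.593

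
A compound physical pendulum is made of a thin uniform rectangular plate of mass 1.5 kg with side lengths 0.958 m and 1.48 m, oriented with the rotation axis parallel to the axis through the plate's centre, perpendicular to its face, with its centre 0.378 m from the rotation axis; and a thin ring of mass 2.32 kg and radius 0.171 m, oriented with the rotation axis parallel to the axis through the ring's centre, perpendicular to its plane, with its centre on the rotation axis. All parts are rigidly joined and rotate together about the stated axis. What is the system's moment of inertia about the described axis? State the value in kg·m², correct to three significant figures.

Rectangular plate: I_cm = (1/12)M(a²+b²) = (1/12)(1.5)[(0.958)² + (1.48)²] = 0.38852 kg·m²; centre at d = 0.378 m, so I = I_cm + Md² gives I = 0.38852 + (1.5)(0.378)² = 0.60285 kg·m².
Thin ring: I_cm = MR² = (2.32)(0.171)² = 0.067839 kg·m²; axis through the centre, so I = 0.067839 kg·m².
Total I = 0.60285 + 0.067839 = 0.67069 kg·m².

0.671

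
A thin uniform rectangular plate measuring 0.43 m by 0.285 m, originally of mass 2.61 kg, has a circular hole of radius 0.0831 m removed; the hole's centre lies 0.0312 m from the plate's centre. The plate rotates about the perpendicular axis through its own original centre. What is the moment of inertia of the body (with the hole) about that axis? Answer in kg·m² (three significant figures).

0.0558

Unpierced body about its centre: I₀ = (1/12)M(a²+b²) = (1/12)(2.61)[(0.43)² + (0.285)²] = 0.057882 kg·m².
The removed disk has mass m = M·πr²/(ab) = (2.61)·π(0.0831)²/(0.43·0.285) = 0.46204 kg (same uniform areal density).
Its moment of inertia about the rotation axis (parallel-axis theorem): I_hole = (1/2)mr² + md² = (1/2)(0.46204)(0.0831)² + (0.46204)(0.0312)² = 0.0020451 kg·m².
Treating the hole as negative mass, I = I₀ − I_hole = 0.057882 − 0.0020451 = 0.055837 kg·m².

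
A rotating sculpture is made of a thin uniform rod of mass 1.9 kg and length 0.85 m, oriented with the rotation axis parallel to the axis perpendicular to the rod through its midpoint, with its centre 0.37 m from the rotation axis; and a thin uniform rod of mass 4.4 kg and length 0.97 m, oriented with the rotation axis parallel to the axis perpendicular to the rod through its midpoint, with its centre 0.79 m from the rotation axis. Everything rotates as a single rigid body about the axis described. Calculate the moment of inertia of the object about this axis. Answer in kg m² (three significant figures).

3.47

Thin rod: I_cm = (1/12)ML² = (1/12)(1.9)(0.85)² = 0.1144 kg m²; centre at d = 0.37 m, so the parallel axis theorem gives I = 0.1144 + (1.9)(0.37)² = 0.37451 kg m².
Thin rod: I_cm = (1/12)ML² = (1/12)(4.4)(0.97)² = 0.345 kg m²; centre at d = 0.79 m, so the parallel axis theorem gives I = 0.345 + (4.4)(0.79)² = 3.091 kg m².
Total I = 0.37451 + 3.091 = 3.4655 kg m².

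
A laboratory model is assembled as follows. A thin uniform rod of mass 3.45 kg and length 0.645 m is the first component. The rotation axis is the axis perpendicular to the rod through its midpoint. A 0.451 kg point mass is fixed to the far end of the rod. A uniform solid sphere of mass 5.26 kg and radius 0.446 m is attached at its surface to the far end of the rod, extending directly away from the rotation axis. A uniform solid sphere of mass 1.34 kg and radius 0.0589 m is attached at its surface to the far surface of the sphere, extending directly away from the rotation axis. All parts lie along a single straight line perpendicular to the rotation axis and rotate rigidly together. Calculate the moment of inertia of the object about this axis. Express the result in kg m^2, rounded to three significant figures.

5.87

Thin rod: I_cm = (1/12)ML² = (1/12)(3.45)(0.645)² = 0.11961 kg m^2; axis through the centre, so I = 0.11961 kg m^2.
Point mass: I_cm = 0; centre at d = 0.3225 m, so the parallel axis theorem gives I = 0 + (0.451)(0.3225)² = 0.046907 kg m^2.
Solid sphere: I_cm = (2/5)MR² = (2/5)(5.26)(0.446)² = 0.41852 kg m^2; centre at d = 0.3225 + 0.446 = 0.7685 m, so the parallel axis theorem gives I = 0.41852 + (5.26)(0.7685)² = 3.525 kg m^2.
Solid sphere: I_cm = (2/5)MR² = (2/5)(1.34)(0.0589)² = 0.0018595 kg m^2; centre at d = 0.3225 + 0.446 + 0.446 + 0.0589 = 1.2734 m, so the parallel axis theorem gives I = 0.0018595 + (1.34)(1.2734)² = 2.1747 kg m^2.
Total I = 0.11961 + 0.046907 + 3.525 + 2.1747 = 5.8663 kg m^2.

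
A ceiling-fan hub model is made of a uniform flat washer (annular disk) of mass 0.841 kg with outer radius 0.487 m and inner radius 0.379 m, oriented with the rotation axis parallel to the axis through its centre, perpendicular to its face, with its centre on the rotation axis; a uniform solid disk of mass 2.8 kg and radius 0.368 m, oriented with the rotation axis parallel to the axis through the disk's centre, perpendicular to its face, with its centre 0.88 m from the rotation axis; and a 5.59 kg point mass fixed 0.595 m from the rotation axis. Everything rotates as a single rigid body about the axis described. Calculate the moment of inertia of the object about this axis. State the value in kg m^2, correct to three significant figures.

Annular disk: I_cm = (1/2)M(R²+r²) = (1/2)(0.841)[(0.487)² + (0.379)²] = 0.16013 kg m^2; axis through the centre, so I = 0.16013 kg m^2.
Solid disk: I_cm = (1/2)MR² = (1/2)(2.8)(0.368)² = 0.18959 kg m^2; centre at d = 0.88 m, so the parallel axis theorem gives I = 0.18959 + (2.8)(0.88)² = 2.3579 kg m^2.
Point mass: I_cm = 0; centre at d = 0.595 m, so the parallel axis theorem gives I = 0 + (5.59)(0.595)² = 1.979 kg m^2.
Total I = 0.16013 + 2.3579 + 1.979 = 4.497 kg m^2.

4.50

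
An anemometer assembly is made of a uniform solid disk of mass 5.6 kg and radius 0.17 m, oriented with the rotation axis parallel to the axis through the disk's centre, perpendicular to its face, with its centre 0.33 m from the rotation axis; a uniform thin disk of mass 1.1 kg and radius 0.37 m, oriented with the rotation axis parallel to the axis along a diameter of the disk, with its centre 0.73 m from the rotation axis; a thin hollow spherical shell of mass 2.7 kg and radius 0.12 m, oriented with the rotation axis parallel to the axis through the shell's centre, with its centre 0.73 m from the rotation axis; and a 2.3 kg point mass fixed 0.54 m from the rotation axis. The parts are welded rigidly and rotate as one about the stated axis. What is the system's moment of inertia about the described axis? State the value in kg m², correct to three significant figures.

3.45

Solid disk: I_cm = (1/2)MR² = (1/2)(5.6)(0.17)² = 0.08092 kg m²; centre at d = 0.33 m, so the parallel axis theorem gives I = 0.08092 + (5.6)(0.33)² = 0.69076 kg m².
Thin disk: I_cm = (1/4)MR² = (1/4)(1.1)(0.37)² = 0.037648 kg m²; centre at d = 0.73 m, so the parallel axis theorem gives I = 0.037648 + (1.1)(0.73)² = 0.62384 kg m².
Spherical shell: I_cm = (2/3)MR² = (2/3)(2.7)(0.12)² = 0.02592 kg m²; centre at d = 0.73 m, so the parallel axis theorem gives I = 0.02592 + (2.7)(0.73)² = 1.4647 kg m².
Point mass: I_cm = 0; centre at d = 0.54 m, so the parallel axis theorem gives I = 0 + (2.3)(0.54)² = 0.67068 kg m².
Total I = 0.69076 + 0.62384 + 1.4647 + 0.67068 = 3.45 kg m².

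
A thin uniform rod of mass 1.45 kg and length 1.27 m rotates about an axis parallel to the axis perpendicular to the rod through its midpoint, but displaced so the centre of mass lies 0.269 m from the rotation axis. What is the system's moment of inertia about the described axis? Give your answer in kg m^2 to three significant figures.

I_cm = (1/12)ML² = (1/12)(1.45)(1.27)² = 0.19489 kg m^2; centre at d = 0.269 m, so the parallel axis theorem gives I = 0.19489 + (1.45)(0.269)² = 0.29982 kg m^2.

0.300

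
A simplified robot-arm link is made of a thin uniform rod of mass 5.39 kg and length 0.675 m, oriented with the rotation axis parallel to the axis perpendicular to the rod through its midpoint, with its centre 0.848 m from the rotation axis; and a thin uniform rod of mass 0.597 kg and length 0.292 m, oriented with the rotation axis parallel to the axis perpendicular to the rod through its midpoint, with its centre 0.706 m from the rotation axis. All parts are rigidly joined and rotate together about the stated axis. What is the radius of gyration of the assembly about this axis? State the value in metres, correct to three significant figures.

0.856

Thin rod: I_cm = (1/12)ML² = (1/12)(5.39)(0.675)² = 0.20465 kg m²; centre at d = 0.848 m, so I = I_cm + Md² gives I = 0.20465 + (5.39)(0.848)² = 4.0806 kg m².
Thin rod: I_cm = (1/12)ML² = (1/12)(0.597)(0.292)² = 0.0042419 kg m²; centre at d = 0.706 m, so I = I_cm + Md² gives I = 0.0042419 + (0.597)(0.706)² = 0.30181 kg m².
Total I = 4.3824 kg m²; total mass M = 5.987 kg.
k = √(I/M) = √(4.3824/5.987) = 0.85556 m.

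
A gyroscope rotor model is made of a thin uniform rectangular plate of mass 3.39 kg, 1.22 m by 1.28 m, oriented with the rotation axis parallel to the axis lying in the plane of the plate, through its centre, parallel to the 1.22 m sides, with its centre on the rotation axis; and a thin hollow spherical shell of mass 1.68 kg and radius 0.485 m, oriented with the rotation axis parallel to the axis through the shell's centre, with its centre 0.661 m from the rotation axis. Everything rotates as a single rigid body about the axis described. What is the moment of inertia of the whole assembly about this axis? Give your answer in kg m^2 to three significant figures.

Rectangular plate: I_cm = (1/12)Mb² = (1/12)(3.39)(1.28)² = 0.46285 kg m^2; axis through the centre, so I = 0.46285 kg m^2.
Spherical shell: I_cm = (2/3)MR² = (2/3)(1.68)(0.485)² = 0.26345 kg m^2; centre at d = 0.661 m, so the parallel axis theorem gives I = 0.26345 + (1.68)(0.661)² = 0.99748 kg m^2.
Total I = 0.46285 + 0.99748 = 1.4603 kg m^2.

1.46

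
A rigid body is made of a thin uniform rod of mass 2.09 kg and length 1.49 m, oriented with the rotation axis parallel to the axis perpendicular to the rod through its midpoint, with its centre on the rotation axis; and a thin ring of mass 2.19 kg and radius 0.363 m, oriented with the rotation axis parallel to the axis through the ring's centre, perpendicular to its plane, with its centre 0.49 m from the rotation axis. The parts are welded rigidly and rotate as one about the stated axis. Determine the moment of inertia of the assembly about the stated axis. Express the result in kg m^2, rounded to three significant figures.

1.20

Thin rod: I_cm = (1/12)ML² = (1/12)(2.09)(1.49)² = 0.38667 kg m^2; axis through the centre, so I = 0.38667 kg m^2.
Thin ring: I_cm = MR² = (2.19)(0.363)² = 0.28857 kg m^2; centre at d = 0.49 m, so I = I_cm + Md² gives I = 0.28857 + (2.19)(0.49)² = 0.81439 kg m^2.
Total I = 0.38667 + 0.81439 = 1.2011 kg m^2.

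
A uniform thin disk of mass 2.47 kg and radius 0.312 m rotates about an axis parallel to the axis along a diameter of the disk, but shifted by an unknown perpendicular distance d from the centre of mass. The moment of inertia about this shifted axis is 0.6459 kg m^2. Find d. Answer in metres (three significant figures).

0.487

About the centre-of-mass axis, I_cm = (1/4)MR² = (1/4)(2.47)(0.312)² = 0.06011 kg m^2.
Parallel axis theorem: I = I_cm + Md², so Md² = 0.6459 − 0.06011 = 0.58579 kg m^2.
d = √(0.58579 / 2.47) = 0.48699 m.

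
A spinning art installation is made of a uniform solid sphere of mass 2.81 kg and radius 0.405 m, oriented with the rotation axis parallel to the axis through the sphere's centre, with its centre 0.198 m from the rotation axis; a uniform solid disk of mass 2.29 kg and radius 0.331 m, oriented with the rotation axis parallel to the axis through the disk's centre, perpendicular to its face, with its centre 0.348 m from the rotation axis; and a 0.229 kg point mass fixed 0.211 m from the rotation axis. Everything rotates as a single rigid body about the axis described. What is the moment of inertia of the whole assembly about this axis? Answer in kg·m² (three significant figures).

0.707

Solid sphere: I_cm = (2/5)MR² = (2/5)(2.81)(0.405)² = 0.18436 kg·m²; centre at d = 0.198 m, so I = I_cm + Md² gives I = 0.18436 + (2.81)(0.198)² = 0.29453 kg·m².
Solid disk: I_cm = (1/2)MR² = (1/2)(2.29)(0.331)² = 0.12545 kg·m²; centre at d = 0.348 m, so I = I_cm + Md² gives I = 0.12545 + (2.29)(0.348)² = 0.40278 kg·m².
Point mass: I_cm = 0; centre at d = 0.211 m, so I = I_cm + Md² gives I = 0 + (0.229)(0.211)² = 0.010195 kg·m².
Total I = 0.29453 + 0.40278 + 0.010195 = 0.7075 kg·m².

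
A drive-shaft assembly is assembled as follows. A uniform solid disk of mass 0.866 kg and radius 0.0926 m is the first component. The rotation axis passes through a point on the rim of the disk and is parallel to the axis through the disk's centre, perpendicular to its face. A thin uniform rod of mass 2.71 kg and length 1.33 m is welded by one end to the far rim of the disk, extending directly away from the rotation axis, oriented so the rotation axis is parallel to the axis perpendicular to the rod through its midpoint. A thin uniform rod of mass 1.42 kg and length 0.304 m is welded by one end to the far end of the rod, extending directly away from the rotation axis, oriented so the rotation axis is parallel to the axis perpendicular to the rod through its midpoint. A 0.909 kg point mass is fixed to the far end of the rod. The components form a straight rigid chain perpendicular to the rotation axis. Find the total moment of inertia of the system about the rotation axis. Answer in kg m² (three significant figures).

9.34

Solid disk: I_cm = (1/2)MR² = (1/2)(0.866)(0.0926)² = 0.0037129 kg m²; centre at d = 0.0926 m, so I = I_cm + Md² gives I = 0.0037129 + (0.866)(0.0926)² = 0.011139 kg m².
Thin rod: I_cm = (1/12)ML² = (1/12)(2.71)(1.33)² = 0.39948 kg m²; centre at d = 0.0926 + 0.0926 + 0.665 = 0.8502 m, so I = I_cm + Md² gives I = 0.39948 + (2.71)(0.8502)² = 2.3584 kg m².
Thin rod: I_cm = (1/12)ML² = (1/12)(1.42)(0.304)² = 0.010936 kg m²; centre at d = 0.0926 + 0.0926 + 0.665 + 0.665 + 0.152 = 1.6672 m, so I = I_cm + Md² gives I = 0.010936 + (1.42)(1.6672)² = 3.9579 kg m².
Point mass: I_cm = 0; centre at d = 0.0926 + 0.0926 + 0.665 + 0.665 + 0.152 + 0.152 = 1.8192 m, so I = I_cm + Md² gives I = 0 + (0.909)(1.8192)² = 3.0083 kg m².
Total I = 0.011139 + 2.3584 + 3.9579 + 3.0083 = 9.3357 kg m².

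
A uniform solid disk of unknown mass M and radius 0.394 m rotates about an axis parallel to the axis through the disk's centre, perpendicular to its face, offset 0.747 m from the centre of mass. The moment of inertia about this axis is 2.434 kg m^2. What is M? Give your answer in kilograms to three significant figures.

3.83

I = I_cm + Md² = (1/2)MR² + Md² = M·[0.5·(0.394)² + (0.747)²] = M·0.63563.
So M = 2.434 / 0.63563 = 3.8293 kg.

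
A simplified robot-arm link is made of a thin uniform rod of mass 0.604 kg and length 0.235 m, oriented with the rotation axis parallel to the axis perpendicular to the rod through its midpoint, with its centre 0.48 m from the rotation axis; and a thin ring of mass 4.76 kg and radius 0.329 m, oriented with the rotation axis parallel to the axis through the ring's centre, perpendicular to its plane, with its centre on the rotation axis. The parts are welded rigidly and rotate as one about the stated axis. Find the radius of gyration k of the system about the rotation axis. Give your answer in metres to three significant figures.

Thin rod: I_cm = (1/12)ML² = (1/12)(0.604)(0.235)² = 0.0027797 kg·m²; centre at d = 0.48 m, so I = I_cm + Md² gives I = 0.0027797 + (0.604)(0.48)² = 0.14194 kg·m².
Thin ring: I_cm = MR² = (4.76)(0.329)² = 0.51523 kg·m²; axis through the centre, so I = 0.51523 kg·m².
Total I = 0.65717 kg·m²; total mass M = 5.364 kg.
k = √(I/M) = √(0.65717/5.364) = 0.35002 m.

0.350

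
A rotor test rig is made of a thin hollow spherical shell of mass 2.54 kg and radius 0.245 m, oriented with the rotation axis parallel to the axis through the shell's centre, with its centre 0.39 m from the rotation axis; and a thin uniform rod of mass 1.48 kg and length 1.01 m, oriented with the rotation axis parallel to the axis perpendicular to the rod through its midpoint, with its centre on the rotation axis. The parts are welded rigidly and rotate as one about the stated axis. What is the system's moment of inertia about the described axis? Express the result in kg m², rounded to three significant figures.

Spherical shell: I_cm = (2/3)MR² = (2/3)(2.54)(0.245)² = 0.10164 kg m²; centre at d = 0.39 m, so I = I_cm + Md² gives I = 0.10164 + (2.54)(0.39)² = 0.48798 kg m².
Thin rod: I_cm = (1/12)ML² = (1/12)(1.48)(1.01)² = 0.12581 kg m²; axis through the centre, so I = 0.12581 kg m².
Total I = 0.48798 + 0.12581 = 0.61379 kg m².

0.614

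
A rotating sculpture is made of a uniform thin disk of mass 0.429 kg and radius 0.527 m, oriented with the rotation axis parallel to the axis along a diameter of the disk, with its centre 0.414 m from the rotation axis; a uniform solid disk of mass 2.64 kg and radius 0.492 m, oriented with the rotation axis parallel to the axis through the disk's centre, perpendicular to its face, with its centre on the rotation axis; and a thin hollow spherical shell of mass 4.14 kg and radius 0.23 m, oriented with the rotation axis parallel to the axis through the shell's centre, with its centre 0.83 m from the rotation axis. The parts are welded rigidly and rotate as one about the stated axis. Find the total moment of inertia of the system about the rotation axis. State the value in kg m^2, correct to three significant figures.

3.42

Thin disk: I_cm = (1/4)MR² = (1/4)(0.429)(0.527)² = 0.029786 kg m^2; centre at d = 0.414 m, so the parallel axis theorem gives I = 0.029786 + (0.429)(0.414)² = 0.10332 kg m^2.
Solid disk: I_cm = (1/2)MR² = (1/2)(2.64)(0.492)² = 0.31952 kg m^2; axis through the centre, so I = 0.31952 kg m^2.
Spherical shell: I_cm = (2/3)MR² = (2/3)(4.14)(0.23)² = 0.146 kg m^2; centre at d = 0.83 m, so the parallel axis theorem gives I = 0.146 + (4.14)(0.83)² = 2.998 kg m^2.
Total I = 0.10332 + 0.31952 + 2.998 = 3.4209 kg m^2.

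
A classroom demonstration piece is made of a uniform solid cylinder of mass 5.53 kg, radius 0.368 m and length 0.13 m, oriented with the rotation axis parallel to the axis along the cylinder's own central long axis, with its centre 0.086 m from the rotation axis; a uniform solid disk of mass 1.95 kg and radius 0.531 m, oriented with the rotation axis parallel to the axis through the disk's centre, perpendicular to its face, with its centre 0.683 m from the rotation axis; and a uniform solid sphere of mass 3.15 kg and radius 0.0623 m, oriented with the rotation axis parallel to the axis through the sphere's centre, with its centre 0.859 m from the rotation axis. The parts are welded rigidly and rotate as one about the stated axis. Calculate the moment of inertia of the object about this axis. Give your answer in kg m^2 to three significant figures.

Solid cylinder: I_cm = (1/2)MR² = (1/2)(5.53)(0.368)² = 0.37445 kg m^2; centre at d = 0.086 m, so I = I_cm + Md² gives I = 0.37445 + (5.53)(0.086)² = 0.41535 kg m^2.
Solid disk: I_cm = (1/2)MR² = (1/2)(1.95)(0.531)² = 0.27491 kg m^2; centre at d = 0.683 m, so I = I_cm + Md² gives I = 0.27491 + (1.95)(0.683)² = 1.1846 kg m^2.
Solid sphere: I_cm = (2/5)MR² = (2/5)(3.15)(0.0623)² = 0.0048904 kg m^2; centre at d = 0.859 m, so I = I_cm + Md² gives I = 0.0048904 + (3.15)(0.859)² = 2.3292 kg m^2.
Total I = 0.41535 + 1.1846 + 2.3292 = 3.9291 kg m^2.

3.93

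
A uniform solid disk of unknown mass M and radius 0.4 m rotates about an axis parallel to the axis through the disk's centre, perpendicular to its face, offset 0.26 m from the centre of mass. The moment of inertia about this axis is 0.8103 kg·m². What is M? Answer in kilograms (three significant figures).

I = I_cm + Md² = (1/2)MR² + Md² = M·[0.5·(0.4)² + (0.26)²] = M·0.1476.
So M = 0.8103 / 0.1476 = 5.4898 kg.

5.49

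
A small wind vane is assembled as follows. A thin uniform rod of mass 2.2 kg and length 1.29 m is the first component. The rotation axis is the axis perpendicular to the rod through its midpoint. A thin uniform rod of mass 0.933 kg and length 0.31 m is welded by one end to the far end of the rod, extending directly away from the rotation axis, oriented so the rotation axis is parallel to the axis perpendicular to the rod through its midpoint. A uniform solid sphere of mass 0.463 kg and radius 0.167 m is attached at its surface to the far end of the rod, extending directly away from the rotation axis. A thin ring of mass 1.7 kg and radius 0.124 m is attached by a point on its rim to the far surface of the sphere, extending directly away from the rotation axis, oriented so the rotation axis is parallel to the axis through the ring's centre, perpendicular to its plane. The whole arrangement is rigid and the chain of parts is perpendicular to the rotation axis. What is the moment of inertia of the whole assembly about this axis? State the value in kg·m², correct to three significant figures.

4.92

Thin rod: I_cm = (1/12)ML² = (1/12)(2.2)(1.29)² = 0.30509 kg·m²; axis through the centre, so I = 0.30509 kg·m².
Thin rod: I_cm = (1/12)ML² = (1/12)(0.933)(0.31)² = 0.0074718 kg·m²; centre at d = 0.645 + 0.155 = 0.8 m, so I = I_cm + Md² gives I = 0.0074718 + (0.933)(0.8)² = 0.60459 kg·m².
Solid sphere: I_cm = (2/5)MR² = (2/5)(0.463)(0.167)² = 0.005165 kg·m²; centre at d = 0.645 + 0.155 + 0.155 + 0.167 = 1.122 m, so I = I_cm + Md² gives I = 0.005165 + (0.463)(1.122)² = 0.58803 kg·m².
Thin ring: I_cm = MR² = (1.7)(0.124)² = 0.026139 kg·m²; centre at d = 0.645 + 0.155 + 0.155 + 0.167 + 0.167 + 0.124 = 1.413 m, so I = I_cm + Md² gives I = 0.026139 + (1.7)(1.413)² = 3.4203 kg·m².
Total I = 0.30509 + 0.60459 + 0.58803 + 3.4203 = 4.918 kg·m².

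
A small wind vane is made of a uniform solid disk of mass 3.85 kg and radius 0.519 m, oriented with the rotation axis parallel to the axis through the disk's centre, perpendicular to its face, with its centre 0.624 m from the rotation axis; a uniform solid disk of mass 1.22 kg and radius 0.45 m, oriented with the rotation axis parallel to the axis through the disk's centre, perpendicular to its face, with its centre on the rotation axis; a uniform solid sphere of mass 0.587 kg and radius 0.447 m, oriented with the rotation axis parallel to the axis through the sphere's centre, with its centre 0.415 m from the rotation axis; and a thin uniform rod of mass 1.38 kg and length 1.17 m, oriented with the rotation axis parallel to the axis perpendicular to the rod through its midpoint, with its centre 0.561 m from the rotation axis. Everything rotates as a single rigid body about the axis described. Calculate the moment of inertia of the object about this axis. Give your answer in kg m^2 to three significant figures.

Solid disk: I_cm = (1/2)MR² = (1/2)(3.85)(0.519)² = 0.51852 kg m^2; centre at d = 0.624 m, so the parallel axis theorem gives I = 0.51852 + (3.85)(0.624)² = 2.0176 kg m^2.
Solid disk: I_cm = (1/2)MR² = (1/2)(1.22)(0.45)² = 0.12353 kg m^2; axis through the centre, so I = 0.12353 kg m^2.
Solid sphere: I_cm = (2/5)MR² = (2/5)(0.587)(0.447)² = 0.046915 kg m^2; centre at d = 0.415 m, so the parallel axis theorem gives I = 0.046915 + (0.587)(0.415)² = 0.14801 kg m^2.
Thin rod: I_cm = (1/12)ML² = (1/12)(1.38)(1.17)² = 0.15742 kg m^2; centre at d = 0.561 m, so the parallel axis theorem gives I = 0.15742 + (1.38)(0.561)² = 0.59174 kg m^2.
Total I = 2.0176 + 0.12353 + 0.14801 + 0.59174 = 2.8809 kg m^2.

2.88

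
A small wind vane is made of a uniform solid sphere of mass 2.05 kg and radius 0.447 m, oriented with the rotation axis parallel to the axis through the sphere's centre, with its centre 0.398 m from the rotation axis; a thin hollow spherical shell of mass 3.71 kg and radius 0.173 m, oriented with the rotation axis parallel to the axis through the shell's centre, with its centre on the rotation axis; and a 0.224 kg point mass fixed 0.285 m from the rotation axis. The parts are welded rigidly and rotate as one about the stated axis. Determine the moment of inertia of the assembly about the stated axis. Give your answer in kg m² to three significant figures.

0.581

Solid sphere: I_cm = (2/5)MR² = (2/5)(2.05)(0.447)² = 0.16384 kg m²; centre at d = 0.398 m, so the parallel axis theorem gives I = 0.16384 + (2.05)(0.398)² = 0.48857 kg m².
Spherical shell: I_cm = (2/3)MR² = (2/3)(3.71)(0.173)² = 0.074024 kg m²; axis through the centre, so I = 0.074024 kg m².
Point mass: I_cm = 0; centre at d = 0.285 m, so the parallel axis theorem gives I = 0 + (0.224)(0.285)² = 0.018194 kg m².
Total I = 0.48857 + 0.074024 + 0.018194 = 0.58079 kg m².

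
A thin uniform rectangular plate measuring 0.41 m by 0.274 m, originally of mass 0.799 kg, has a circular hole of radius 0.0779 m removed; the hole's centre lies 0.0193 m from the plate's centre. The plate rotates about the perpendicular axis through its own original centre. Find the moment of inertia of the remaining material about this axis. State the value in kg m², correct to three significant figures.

Unpierced body about its centre: I₀ = (1/12)M(a²+b²) = (1/12)(0.799)[(0.41)² + (0.274)²] = 0.016191 kg m².
The removed disk has mass m = M·πr²/(ab) = (0.799)·π(0.0779)²/(0.41·0.274) = 0.13559 kg (same uniform areal density).
Its moment of inertia about the rotation axis (parallel-axis theorem): I_hole = (1/2)mr² + md² = (1/2)(0.13559)(0.0779)² + (0.13559)(0.0193)² = 0.00046192 kg m².
Treating the hole as negative mass, I = I₀ − I_hole = 0.016191 − 0.00046192 = 0.01573 kg m².

0.0157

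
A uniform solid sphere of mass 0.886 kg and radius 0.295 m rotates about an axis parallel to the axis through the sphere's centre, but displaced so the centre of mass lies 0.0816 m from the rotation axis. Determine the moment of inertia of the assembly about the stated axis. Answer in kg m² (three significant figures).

0.0367

I_cm = (2/5)MR² = (2/5)(0.886)(0.295)² = 0.030842 kg m²; centre at d = 0.0816 m, so I = I_cm + Md² gives I = 0.030842 + (0.886)(0.0816)² = 0.036741 kg m².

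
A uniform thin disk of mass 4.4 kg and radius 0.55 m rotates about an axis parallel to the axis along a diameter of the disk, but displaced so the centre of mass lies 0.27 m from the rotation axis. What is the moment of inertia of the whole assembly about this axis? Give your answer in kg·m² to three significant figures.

I_cm = (1/4)MR² = (1/4)(4.4)(0.55)² = 0.33275 kg·m²; centre at d = 0.27 m, so the parallel axis theorem gives I = 0.33275 + (4.4)(0.27)² = 0.65351 kg·m².

0.654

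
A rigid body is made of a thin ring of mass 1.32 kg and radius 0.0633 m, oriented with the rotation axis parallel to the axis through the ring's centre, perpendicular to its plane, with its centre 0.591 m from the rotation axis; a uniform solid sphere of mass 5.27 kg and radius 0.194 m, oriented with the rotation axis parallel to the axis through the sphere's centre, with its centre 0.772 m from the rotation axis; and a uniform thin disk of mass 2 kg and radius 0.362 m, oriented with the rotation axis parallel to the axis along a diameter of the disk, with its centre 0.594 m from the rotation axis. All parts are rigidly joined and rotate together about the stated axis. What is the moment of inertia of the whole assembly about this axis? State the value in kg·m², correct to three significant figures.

Thin ring: I_cm = MR² = (1.32)(0.0633)² = 0.0052891 kg·m²; centre at d = 0.591 m, so I = I_cm + Md² gives I = 0.0052891 + (1.32)(0.591)² = 0.46634 kg·m².
Solid sphere: I_cm = (2/5)MR² = (2/5)(5.27)(0.194)² = 0.079337 kg·m²; centre at d = 0.772 m, so I = I_cm + Md² gives I = 0.079337 + (5.27)(0.772)² = 3.2202 kg·m².
Thin disk: I_cm = (1/4)MR² = (1/4)(2)(0.362)² = 0.065522 kg·m²; centre at d = 0.594 m, so I = I_cm + Md² gives I = 0.065522 + (2)(0.594)² = 0.77119 kg·m².
Total I = 0.46634 + 3.2202 + 0.77119 = 4.4577 kg·m².

4.46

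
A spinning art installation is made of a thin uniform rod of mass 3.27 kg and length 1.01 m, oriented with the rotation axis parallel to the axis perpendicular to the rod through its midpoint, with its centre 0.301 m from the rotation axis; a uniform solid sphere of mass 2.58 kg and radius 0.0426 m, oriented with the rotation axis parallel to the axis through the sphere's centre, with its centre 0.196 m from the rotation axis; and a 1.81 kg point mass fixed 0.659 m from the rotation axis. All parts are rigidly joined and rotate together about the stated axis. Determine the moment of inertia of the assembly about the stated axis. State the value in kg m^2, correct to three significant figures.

1.46

Thin rod: I_cm = (1/12)ML² = (1/12)(3.27)(1.01)² = 0.27798 kg m^2; centre at d = 0.301 m, so I = I_cm + Md² gives I = 0.27798 + (3.27)(0.301)² = 0.57424 kg m^2.
Solid sphere: I_cm = (2/5)MR² = (2/5)(2.58)(0.0426)² = 0.0018728 kg m^2; centre at d = 0.196 m, so I = I_cm + Md² gives I = 0.0018728 + (2.58)(0.196)² = 0.10099 kg m^2.
Point mass: I_cm = 0; centre at d = 0.659 m, so I = I_cm + Md² gives I = 0 + (1.81)(0.659)² = 0.78605 kg m^2.
Total I = 0.57424 + 0.10099 + 0.78605 = 1.4613 kg m^2.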